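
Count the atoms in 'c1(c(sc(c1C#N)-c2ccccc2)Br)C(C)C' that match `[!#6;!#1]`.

3

The query [!#6;!#1] means: not carbon and not hydrogen — any heteroatom.
Check the 17 heavy atoms by environment: 1× s (aromatic) → match; 10× c (aromatic) → no; 1× Br → match; 4× C → no; 1× N → match.
Summing the matching environments: 1 + 1 + 1 = 3 matching atoms.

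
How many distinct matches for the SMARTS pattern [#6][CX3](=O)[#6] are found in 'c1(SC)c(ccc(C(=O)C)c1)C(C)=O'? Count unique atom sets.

2

[#6][CX3](=O)[#6] is the SMARTS for a ketone: a carbonyl carbon (no H) flanked by two carbons.
The molecule carries 2 separate instances of an acetyl/ketone group (-C(=O)CH3) meeting every constraint; each maps to a distinct set of atoms, giving 2 matches.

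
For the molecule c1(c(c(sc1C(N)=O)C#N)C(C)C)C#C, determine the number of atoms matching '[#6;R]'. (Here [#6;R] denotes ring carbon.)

4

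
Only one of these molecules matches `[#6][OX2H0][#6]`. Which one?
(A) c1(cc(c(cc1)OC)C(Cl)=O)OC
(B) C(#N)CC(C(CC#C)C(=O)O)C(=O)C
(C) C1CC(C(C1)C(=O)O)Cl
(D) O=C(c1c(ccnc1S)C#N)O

[#6][OX2H0][#6] describes an aliphatic oxygen bridging two carbons with no H on the oxygen (an ether).
(A) contains a methoxy ether (-OCH3), which satisfies every atom and bond constraint.
(B) has a carboxylic acid group (-C(=O)OH) but the -OH oxygen has H1; the =O is OX1, not OX2.
(C) has a carboxylic acid group (-C(=O)OH) but the -OH oxygen has H1; the =O is OX1, not OX2.
(D) has a carboxylic acid group (-C(=O)OH) but the -OH oxygen has H1; the =O is OX1, not OX2.
So the answer is (A).

A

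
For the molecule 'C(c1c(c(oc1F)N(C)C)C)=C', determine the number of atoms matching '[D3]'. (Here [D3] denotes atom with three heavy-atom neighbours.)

5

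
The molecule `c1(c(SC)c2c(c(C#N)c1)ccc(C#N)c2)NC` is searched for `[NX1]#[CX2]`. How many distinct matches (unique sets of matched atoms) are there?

2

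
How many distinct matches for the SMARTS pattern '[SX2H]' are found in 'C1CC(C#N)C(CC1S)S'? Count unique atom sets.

2

[SX2H] is the SMARTS for a thiol: an aliphatic sulfur with two connections, one being H.
The molecule carries 2 separate instances of a thiol (-SH) meeting every constraint; each maps to a distinct set of atoms, giving 2 matches.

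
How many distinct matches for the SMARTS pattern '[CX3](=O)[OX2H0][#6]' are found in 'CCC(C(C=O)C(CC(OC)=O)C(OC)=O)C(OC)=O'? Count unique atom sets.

3

[CX3](=O)[OX2H0][#6] is the SMARTS for an ester: a carbonyl carbon bonded to an oxygen that is itself bonded to carbon (no H on that O).
The molecule carries 3 separate instances of a methyl-ester group (-C(=O)OCH3) meeting every constraint; each maps to a distinct set of atoms, giving 3 matches.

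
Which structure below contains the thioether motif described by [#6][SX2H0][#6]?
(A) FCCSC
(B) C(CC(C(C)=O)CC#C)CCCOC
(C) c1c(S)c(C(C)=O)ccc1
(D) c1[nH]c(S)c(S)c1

[#6][SX2H0][#6] describes an aliphatic sulfur bridging two carbons with no H on the sulfur (a thioether).
(A) contains a methylthio ether (-SCH3), which satisfies every atom and bond constraint.
(B) has a methoxy ether (-OCH3) but the bridging atom is O, not S.
(C) has a thiol (-SH) but the sulfur has H1, not H0 bridging two carbons.
(D) has a thiol (-SH) but the sulfur has H1, not H0 bridging two carbons.
So the answer is (A).

A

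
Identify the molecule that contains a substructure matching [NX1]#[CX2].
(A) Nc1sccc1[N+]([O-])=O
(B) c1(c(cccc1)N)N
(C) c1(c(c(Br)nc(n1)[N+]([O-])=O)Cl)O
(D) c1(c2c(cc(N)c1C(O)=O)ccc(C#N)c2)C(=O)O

D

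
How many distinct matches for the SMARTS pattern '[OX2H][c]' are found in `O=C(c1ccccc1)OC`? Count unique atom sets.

0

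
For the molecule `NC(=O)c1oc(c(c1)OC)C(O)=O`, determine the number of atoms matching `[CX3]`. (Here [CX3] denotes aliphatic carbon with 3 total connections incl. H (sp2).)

Check the 13 heavy atoms by environment: 1× o (aromatic, X2) → no; 4× c (aromatic, X3) → no; 2× C (X3) → match; 2× O (X1) → no; 2× O (X2) → no; 1× C (X4) → no; 1× N (X3) → no.
That gives 2 matching atoms.

2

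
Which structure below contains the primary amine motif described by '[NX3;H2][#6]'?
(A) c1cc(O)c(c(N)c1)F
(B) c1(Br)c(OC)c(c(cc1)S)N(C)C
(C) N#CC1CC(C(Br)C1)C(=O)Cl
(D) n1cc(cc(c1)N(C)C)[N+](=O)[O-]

[NX3;H2][#6] describes a trivalent nitrogen with two H attached to carbon (a primary amine).
(A) contains a primary amino group (-NH2), which satisfies every atom and bond constraint.
(B) has a dimethylamino group (-N(CH3)2) but the nitrogen has H0, not H2.
(C) has a nitrile (-C#N) but the nitrogen is NX1 (triple-bonded), not NX3 with two H.
(D) has a dimethylamino group (-N(CH3)2) but the nitrogen has H0, not H2.
So the answer is (A).

A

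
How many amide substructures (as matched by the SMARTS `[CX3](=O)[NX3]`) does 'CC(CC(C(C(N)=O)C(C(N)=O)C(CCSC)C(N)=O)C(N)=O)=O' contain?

4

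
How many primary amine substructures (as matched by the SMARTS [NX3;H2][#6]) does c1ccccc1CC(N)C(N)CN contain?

3

[NX3;H2][#6] is the SMARTS for a primary amine: a trivalent nitrogen with two H attached to carbon.
The molecule carries 3 separate instances of a primary amino group (-NH2) meeting every constraint; each maps to a distinct set of atoms, giving 3 matches.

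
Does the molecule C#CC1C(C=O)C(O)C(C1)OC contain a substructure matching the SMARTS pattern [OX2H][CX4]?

The pattern [OX2H][CX4] describes a hydroxyl oxygen bound to an sp3 (X4) carbon — an aliphatic alcohol.
The molecule carries a hydroxyl group (-OH), whose atoms satisfy every constraint of the query, so the pattern matches.

Yes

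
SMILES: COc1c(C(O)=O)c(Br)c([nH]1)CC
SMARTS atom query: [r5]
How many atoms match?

5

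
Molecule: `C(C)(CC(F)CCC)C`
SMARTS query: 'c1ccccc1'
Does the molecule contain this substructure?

The pattern c1ccccc1 describes six aromatic carbons in a ring — a benzene ring.
The closest candidate here is a methyl group (-CH3), but no six-membered all-carbon aromatic ring is present. No other fragment satisfies the full query, so there is no match.

No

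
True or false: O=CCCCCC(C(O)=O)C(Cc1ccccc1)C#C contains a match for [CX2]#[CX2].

True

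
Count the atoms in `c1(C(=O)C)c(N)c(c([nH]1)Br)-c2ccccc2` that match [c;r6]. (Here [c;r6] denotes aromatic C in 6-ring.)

6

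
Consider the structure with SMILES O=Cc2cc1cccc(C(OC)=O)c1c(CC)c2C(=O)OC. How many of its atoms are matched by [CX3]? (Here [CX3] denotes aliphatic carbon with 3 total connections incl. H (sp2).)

The query [CX3] means: C with X3: aliphatic carbon with exactly 3 total connections.
Check the 22 heavy atoms by environment: 10× c (aromatic, X3) → no; 3× C (X3) → match; 3× O (X1) → no; 2× O (X2) → no; 4× C (X4) → no.
That gives 3 matching atoms.

3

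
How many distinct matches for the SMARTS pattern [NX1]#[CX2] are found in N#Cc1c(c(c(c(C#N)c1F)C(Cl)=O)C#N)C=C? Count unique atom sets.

3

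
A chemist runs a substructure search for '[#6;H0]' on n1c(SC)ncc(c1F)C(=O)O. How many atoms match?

Check the 12 heavy atoms by environment: 2× n (aromatic, H0) → no; 3× c (aromatic, H0) → match; 1× c (aromatic, H1) → no; 1× S (H0) → no; 1× C (H3) → no; 1× C (H0) → match; 1× O (H0) → no; 1× O (H1) → no; 1× F (H0) → no.
Summing the matching environments: 3 + 1 = 4 matching atoms.

4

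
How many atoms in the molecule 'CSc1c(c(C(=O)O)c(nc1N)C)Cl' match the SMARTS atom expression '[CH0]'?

1

Check the 14 heavy atoms by environment: 1× n (aromatic, H0) → no; 5× c (aromatic, H0) → no; 1× S (H0) → no; 2× C (H3) → no; 1× Cl (H0) → no; 1× C (H0) → match; 1× O (H0) → no; 1× O (H1) → no; 1× N (H2) → no.
That gives 1 matching atom.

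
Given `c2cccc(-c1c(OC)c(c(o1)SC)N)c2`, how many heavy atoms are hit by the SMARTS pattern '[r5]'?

The query [r5] means: r5 matches atoms in a five-membered ring.
Check the 16 heavy atoms by environment: 1× o (aromatic, in 5-ring) → match; 4× c (aromatic, in 5-ring) → match; 1× S (acyclic) → no; 2× C (acyclic) → no; 1× N (acyclic) → no; 1× O (acyclic) → no; 6× c (aromatic, in 6-ring) → no.
Summing the matching environments: 1 + 4 = 5 matching atoms.

5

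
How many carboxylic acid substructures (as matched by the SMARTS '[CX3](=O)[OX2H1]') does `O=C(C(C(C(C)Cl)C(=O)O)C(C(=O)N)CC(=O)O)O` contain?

[CX3](=O)[OX2H1] is the SMARTS for a carboxylic acid: an sp2 carbon double-bonded to O and single-bonded to an -OH oxygen.
The molecule carries 3 separate instances of a carboxylic acid group (-C(=O)OH) meeting every constraint; each maps to a distinct set of atoms, giving 3 matches.

3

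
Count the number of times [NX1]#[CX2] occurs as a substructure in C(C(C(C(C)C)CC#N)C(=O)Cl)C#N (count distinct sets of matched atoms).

[NX1]#[CX2] is the SMARTS for a nitrile: a nitrogen triple-bonded to a two-connected carbon.
The molecule carries 2 separate instances of a nitrile (-C#N) meeting every constraint; each maps to a distinct set of atoms, giving 2 matches.

2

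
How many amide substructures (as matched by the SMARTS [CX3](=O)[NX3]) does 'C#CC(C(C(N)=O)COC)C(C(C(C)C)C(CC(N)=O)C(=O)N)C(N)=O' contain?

[CX3](=O)[NX3] is the SMARTS for an amide: a carbonyl carbon bonded to a trivalent nitrogen.
The molecule carries 4 separate instances of a primary amide (-C(=O)NH2) meeting every constraint; each maps to a distinct set of atoms, giving 4 matches.

4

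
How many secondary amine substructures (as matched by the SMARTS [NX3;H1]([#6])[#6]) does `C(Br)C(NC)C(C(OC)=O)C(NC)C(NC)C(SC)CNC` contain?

4

[NX3;H1]([#6])[#6] is the SMARTS for a secondary amine: a trivalent nitrogen with one H, bonded to two carbons.
The molecule carries 4 separate instances of an N-methylamino group (-NHCH3) meeting every constraint; each maps to a distinct set of atoms, giving 4 matches.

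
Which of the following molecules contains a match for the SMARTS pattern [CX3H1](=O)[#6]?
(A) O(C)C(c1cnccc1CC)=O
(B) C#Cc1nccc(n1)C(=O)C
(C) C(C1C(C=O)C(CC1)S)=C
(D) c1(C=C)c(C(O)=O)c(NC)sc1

C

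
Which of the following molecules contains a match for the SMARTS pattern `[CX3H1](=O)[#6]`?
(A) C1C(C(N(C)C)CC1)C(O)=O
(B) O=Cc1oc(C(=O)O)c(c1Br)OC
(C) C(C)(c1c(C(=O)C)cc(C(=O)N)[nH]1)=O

[CX3H1](=O)[#6] describes an sp2 carbon with one H, double-bonded to O and single-bonded to carbon (an aldehyde).
(A) has a carboxylic acid group (-C(=O)OH) but the carbonyl carbon has H0 and is bonded to O, not H1.
(B) contains an aldehyde (-CHO), which satisfies every atom and bond constraint.
(C) has an acetyl/ketone group (-C(=O)CH3) but the carbonyl carbon has H0 (two carbon neighbours), not H1.
So the answer is (B).

B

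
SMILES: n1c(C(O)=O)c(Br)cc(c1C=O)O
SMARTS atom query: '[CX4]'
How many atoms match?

0

The query [CX4] means: C with X4: aliphatic carbon with exactly 4 total connections (bonds + H).
Check the 13 heavy atoms by environment: 1× n (aromatic, X2) → no; 5× c (aromatic, X3) → no; 2× C (X3) → no; 2× O (X1) → no; 2× O (X2) → no; 1× Br (X1) → no.
No environment satisfies the query, so 0 matching atoms.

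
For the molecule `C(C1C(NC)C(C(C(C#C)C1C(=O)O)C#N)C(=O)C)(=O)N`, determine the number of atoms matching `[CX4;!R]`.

Check the 21 heavy atoms by environment: 6× C (X4, in 6-ring) → no; 3× C (X2, acyclic) → no; 1× N (X1, acyclic) → no; 2× N (X3, acyclic) → no; 2× C (X4, acyclic) → match; 3× C (X3, acyclic) → no; 3× O (X1, acyclic) → no; 1× O (X2, acyclic) → no.
That gives 2 matching atoms.

2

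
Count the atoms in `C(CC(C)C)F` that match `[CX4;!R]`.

Check the 6 heavy atoms by environment: 5× C (X4, acyclic) → match; 1× F (X1, acyclic) → no.
That gives 5 matching atoms.

5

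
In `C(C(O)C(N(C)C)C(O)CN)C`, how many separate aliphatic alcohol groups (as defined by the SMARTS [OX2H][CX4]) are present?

[OX2H][CX4] is the SMARTS for an aliphatic alcohol: a hydroxyl oxygen bound to an sp3 (X4) carbon.
The molecule carries 2 separate instances of a hydroxyl group (-OH) meeting every constraint; each maps to a distinct set of atoms, giving 2 matches.

2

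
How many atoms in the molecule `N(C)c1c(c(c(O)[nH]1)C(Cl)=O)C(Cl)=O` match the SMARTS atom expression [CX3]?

2

Check the 14 heavy atoms by environment: 1× n (aromatic, X3) → no; 4× c (aromatic, X3) → no; 1× N (X3) → no; 1× C (X4) → no; 1× O (X2) → no; 2× C (X3) → match; 2× O (X1) → no; 2× Cl (X1) → no.
That gives 2 matching atoms.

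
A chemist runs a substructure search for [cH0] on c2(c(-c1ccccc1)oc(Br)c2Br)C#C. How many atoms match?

5

Check the 15 heavy atoms by environment: 1× o (aromatic, H0) → no; 5× c (aromatic, H0) → match; 1× C (H0) → no; 1× C (H1) → no; 2× Br (H0) → no; 5× c (aromatic, H1) → no.
That gives 5 matching atoms.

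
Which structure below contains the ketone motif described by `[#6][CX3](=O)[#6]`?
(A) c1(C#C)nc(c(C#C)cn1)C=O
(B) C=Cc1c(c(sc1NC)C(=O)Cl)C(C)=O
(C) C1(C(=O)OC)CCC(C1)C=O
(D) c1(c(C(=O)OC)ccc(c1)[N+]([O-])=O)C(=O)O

B

[#6][CX3](=O)[#6] describes a carbonyl carbon (no H) flanked by two carbons (a ketone).
(A) has an aldehyde (-CHO) but the carbonyl carbon has H1, so it is not flanked by two carbons.
(B) contains an acetyl/ketone group (-C(=O)CH3), which satisfies every atom and bond constraint.
(C) has a methyl-ester group (-C(=O)OCH3) but one neighbour of the carbonyl carbon is O, not C.
(D) has a methyl-ester group (-C(=O)OCH3) but one neighbour of the carbonyl carbon is O, not C.
So the answer is (B).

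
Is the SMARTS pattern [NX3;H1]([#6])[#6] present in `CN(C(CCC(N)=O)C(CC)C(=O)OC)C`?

No

The pattern [NX3;H1]([#6])[#6] describes a trivalent nitrogen with one H, bonded to two carbons — a secondary amine.
The closest candidate here is a dimethylamino group (-N(CH3)2), but the nitrogen has H0, not H1. No other fragment satisfies the full query, so there is no match.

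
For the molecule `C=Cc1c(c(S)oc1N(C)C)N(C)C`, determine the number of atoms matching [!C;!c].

The query [!C;!c] means: neither aliphatic nor aromatic carbon — same as [!#6].
Check the 14 heavy atoms by environment: 1× o (aromatic) → match; 4× c (aromatic) → no; 2× N → match; 6× C → no; 1× S → match.
Summing the matching environments: 1 + 2 + 1 = 4 matching atoms.

4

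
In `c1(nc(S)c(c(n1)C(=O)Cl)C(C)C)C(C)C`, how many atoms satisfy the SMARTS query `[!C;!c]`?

The query [!C;!c] means: neither aliphatic nor aromatic carbon — same as [!#6].
Check the 16 heavy atoms by environment: 2× n (aromatic) → match; 4× c (aromatic) → no; 7× C → no; 1× O → match; 1× Cl → match; 1× S → match.
Summing the matching environments: 2 + 1 + 1 + 1 = 5 matching atoms.

5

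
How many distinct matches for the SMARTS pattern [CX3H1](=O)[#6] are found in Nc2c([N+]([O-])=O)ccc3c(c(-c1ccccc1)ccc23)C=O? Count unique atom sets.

1

[CX3H1](=O)[#6] is the SMARTS for an aldehyde: an sp2 carbon with one H, double-bonded to O and single-bonded to carbon.
Exactly one fragment in the molecule meets all constraints, giving 1 match.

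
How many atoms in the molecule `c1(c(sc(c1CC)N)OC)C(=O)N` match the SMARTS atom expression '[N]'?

2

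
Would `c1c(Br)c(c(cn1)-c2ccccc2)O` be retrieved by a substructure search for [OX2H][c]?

Yes

The pattern [OX2H][c] describes a hydroxyl oxygen attached to an aromatic carbon — a phenol.
The molecule carries a hydroxyl group (-OH), whose atoms satisfy every constraint of the query, so the pattern matches.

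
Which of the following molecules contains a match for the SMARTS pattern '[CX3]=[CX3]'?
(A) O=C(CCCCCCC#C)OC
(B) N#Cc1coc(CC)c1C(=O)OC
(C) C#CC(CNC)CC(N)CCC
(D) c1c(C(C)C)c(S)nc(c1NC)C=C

D

[CX3]=[CX3] describes a non-aromatic C=C double bond between two sp2 carbons (an alkene).
(A) has an ethynyl group (-C#CH) but the C-C bond is a triple bond, not a double bond.
(B) has an ethyl group (-CH2CH3) but its C-C bond is a single bond between CX4 carbons, not CX3=CX3.
(C) has an ethyl group (-CH2CH3) but its C-C bond is a single bond between CX4 carbons, not CX3=CX3.
(D) contains a vinyl group (-CH=CH2), which satisfies every atom and bond constraint.
So the answer is (D).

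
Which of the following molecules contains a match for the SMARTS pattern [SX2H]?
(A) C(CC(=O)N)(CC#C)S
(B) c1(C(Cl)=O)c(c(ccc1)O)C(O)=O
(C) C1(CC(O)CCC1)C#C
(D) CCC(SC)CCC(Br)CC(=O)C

A

[SX2H] describes an aliphatic sulfur with two connections, one being H (a thiol).
(A) contains a thiol (-SH), which satisfies every atom and bond constraint.
(B) has a hydroxyl group (-OH) but it is an -OH, not an -SH.
(C) has a hydroxyl group (-OH) but it is an -OH, not an -SH.
(D) has a methylthio ether (-SCH3) but the sulfur has H0 (bonded to two carbons), not H1.
So the answer is (A).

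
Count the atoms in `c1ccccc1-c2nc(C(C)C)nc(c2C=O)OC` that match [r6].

12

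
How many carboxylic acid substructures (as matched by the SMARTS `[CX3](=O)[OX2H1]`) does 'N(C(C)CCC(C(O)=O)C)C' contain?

[CX3](=O)[OX2H1] is the SMARTS for a carboxylic acid: an sp2 carbon double-bonded to O and single-bonded to an -OH oxygen.
Exactly one fragment in the molecule meets all constraints, giving 1 match.

1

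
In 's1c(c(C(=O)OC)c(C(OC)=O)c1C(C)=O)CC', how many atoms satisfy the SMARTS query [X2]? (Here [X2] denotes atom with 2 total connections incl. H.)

3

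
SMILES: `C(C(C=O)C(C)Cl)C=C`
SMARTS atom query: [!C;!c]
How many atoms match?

2

The query [!C;!c] means: neither aliphatic nor aromatic carbon — same as [!#6].
Check the 9 heavy atoms by environment: 7× C → no; 1× Cl → match; 1× O → match.
Summing the matching environments: 1 + 1 = 2 matching atoms.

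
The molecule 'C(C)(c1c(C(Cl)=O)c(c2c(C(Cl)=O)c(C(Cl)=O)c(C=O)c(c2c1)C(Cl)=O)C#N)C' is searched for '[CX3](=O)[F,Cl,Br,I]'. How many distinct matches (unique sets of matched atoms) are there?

[CX3](=O)[F,Cl,Br,I] is the SMARTS for an acyl halide: a carbonyl carbon bonded to a halogen.
The molecule carries 4 separate instances of an acyl chloride (-C(=O)Cl) meeting every constraint; each maps to a distinct set of atoms, giving 4 matches.

4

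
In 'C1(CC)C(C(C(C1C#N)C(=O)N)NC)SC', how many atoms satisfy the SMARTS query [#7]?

3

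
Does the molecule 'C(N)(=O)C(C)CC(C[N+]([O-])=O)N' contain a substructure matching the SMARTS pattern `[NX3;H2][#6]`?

Yes

The pattern [NX3;H2][#6] describes a trivalent nitrogen with two H attached to carbon — a primary amine.
The molecule carries a primary amino group (-NH2), whose atoms satisfy every constraint of the query, so the pattern matches.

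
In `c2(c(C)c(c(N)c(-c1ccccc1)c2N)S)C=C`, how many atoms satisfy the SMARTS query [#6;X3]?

14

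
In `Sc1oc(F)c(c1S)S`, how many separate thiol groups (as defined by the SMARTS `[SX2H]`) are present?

3

[SX2H] is the SMARTS for a thiol: an aliphatic sulfur with two connections, one being H.
The molecule carries 3 separate instances of a thiol (-SH) meeting every constraint; each maps to a distinct set of atoms, giving 3 matches.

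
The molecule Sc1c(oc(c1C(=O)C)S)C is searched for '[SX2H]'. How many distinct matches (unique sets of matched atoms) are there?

2

[SX2H] is the SMARTS for a thiol: an aliphatic sulfur with two connections, one being H.
The molecule carries 2 separate instances of a thiol (-SH) meeting every constraint; each maps to a distinct set of atoms, giving 2 matches.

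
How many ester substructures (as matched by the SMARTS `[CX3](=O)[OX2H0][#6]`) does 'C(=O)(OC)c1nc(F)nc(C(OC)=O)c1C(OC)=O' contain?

[CX3](=O)[OX2H0][#6] is the SMARTS for an ester: a carbonyl carbon bonded to an oxygen that is itself bonded to carbon (no H on that O).
The molecule carries 3 separate instances of a methyl-ester group (-C(=O)OCH3) meeting every constraint; each maps to a distinct set of atoms, giving 3 matches.

3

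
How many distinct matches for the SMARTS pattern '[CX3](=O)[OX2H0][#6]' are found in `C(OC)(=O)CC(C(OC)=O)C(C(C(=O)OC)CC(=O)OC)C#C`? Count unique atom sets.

4

[CX3](=O)[OX2H0][#6] is the SMARTS for an ester: a carbonyl carbon bonded to an oxygen that is itself bonded to carbon (no H on that O).
The molecule carries 4 separate instances of a methyl-ester group (-C(=O)OCH3) meeting every constraint; each maps to a distinct set of atoms, giving 4 matches.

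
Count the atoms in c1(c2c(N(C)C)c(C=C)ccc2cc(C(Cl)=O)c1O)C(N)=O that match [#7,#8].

5

The query [#7,#8] means: nitrogen or oxygen (comma = OR).
Check the 22 heavy atoms by environment: 10× c (aromatic) → no; 3× O → match; 6× C → no; 2× N → match; 1× Cl → no.
Summing the matching environments: 3 + 2 = 5 matching atoms.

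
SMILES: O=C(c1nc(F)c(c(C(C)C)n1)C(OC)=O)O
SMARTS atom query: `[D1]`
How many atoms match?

7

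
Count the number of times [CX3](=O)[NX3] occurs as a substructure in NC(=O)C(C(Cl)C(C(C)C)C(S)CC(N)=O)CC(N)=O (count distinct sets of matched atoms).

[CX3](=O)[NX3] is the SMARTS for an amide: a carbonyl carbon bonded to a trivalent nitrogen.
The molecule carries 3 separate instances of a primary amide (-C(=O)NH2) meeting every constraint; each maps to a distinct set of atoms, giving 3 matches.

3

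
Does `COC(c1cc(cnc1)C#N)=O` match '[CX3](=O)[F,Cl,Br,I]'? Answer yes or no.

The pattern [CX3](=O)[F,Cl,Br,I] describes a carbonyl carbon bonded to a halogen — an acyl halide.
The closest candidate here is a methyl-ester group (-C(=O)OCH3), but the carbonyl is bonded to -O-C, not to a halogen. No other fragment satisfies the full query, so there is no match.

No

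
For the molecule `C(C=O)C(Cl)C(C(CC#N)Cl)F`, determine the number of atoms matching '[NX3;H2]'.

Check the 12 heavy atoms by environment: 2× C (H2, X4) → no; 3× C (H1, X4) → no; 2× Cl (H0, X1) → no; 1× F (H0, X1) → no; 1× C (H0, X2) → no; 1× N (H0, X1) → no; 1× C (H1, X3) → no; 1× O (H0, X1) → no.
No environment satisfies the query, so 0 matching atoms.

0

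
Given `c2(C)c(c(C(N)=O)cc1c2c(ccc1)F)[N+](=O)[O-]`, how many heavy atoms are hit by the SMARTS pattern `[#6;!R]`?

2

Check the 18 heavy atoms by environment: 10× c (aromatic, in 6-ring) → no; 1× N (charge +1, acyclic) → no; 1× O (charge -1, acyclic) → no; 2× O (acyclic) → no; 1× F (acyclic) → no; 2× C (acyclic) → match; 1× N (acyclic) → no.
That gives 2 matching atoms.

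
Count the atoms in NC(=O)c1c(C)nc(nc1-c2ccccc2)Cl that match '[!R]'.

The query [!R] means: !R matches any atom not in a ring.
Check the 17 heavy atoms by environment: 2× n (aromatic, in 6-ring) → no; 10× c (aromatic, in 6-ring) → no; 2× C (acyclic) → match; 1× O (acyclic) → match; 1× N (acyclic) → match; 1× Cl (acyclic) → match.
Summing the matching environments: 2 + 1 + 1 + 1 = 5 matching atoms.

5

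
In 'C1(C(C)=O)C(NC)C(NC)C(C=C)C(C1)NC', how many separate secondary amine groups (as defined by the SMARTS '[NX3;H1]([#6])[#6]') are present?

[NX3;H1]([#6])[#6] is the SMARTS for a secondary amine: a trivalent nitrogen with one H, bonded to two carbons.
The molecule carries 3 separate instances of an N-methylamino group (-NHCH3) meeting every constraint; each maps to a distinct set of atoms, giving 3 matches.

3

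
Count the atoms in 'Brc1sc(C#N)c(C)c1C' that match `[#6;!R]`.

3

Check the 10 heavy atoms by environment: 1× s (aromatic, in 5-ring) → no; 4× c (aromatic, in 5-ring) → no; 1× Br (acyclic) → no; 3× C (acyclic) → match; 1× N (acyclic) → no.
That gives 3 matching atoms.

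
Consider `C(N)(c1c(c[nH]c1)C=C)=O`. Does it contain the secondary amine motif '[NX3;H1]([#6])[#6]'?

No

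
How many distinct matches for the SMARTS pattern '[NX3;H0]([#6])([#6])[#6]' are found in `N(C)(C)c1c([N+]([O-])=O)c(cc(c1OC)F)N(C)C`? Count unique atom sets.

2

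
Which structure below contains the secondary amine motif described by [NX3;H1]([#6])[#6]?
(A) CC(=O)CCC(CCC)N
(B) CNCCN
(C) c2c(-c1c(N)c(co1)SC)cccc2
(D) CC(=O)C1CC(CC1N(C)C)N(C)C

[NX3;H1]([#6])[#6] describes a trivalent nitrogen with one H, bonded to two carbons (a secondary amine).
(A) has a primary amino group (-NH2) but the nitrogen has H2 and only one carbon neighbour.
(B) contains an N-methylamino group (-NHCH3), which satisfies every atom and bond constraint.
(C) has a primary amino group (-NH2) but the nitrogen has H2 and only one carbon neighbour.
(D) has a dimethylamino group (-N(CH3)2) but the nitrogen has H0, not H1.
So the answer is (B).

B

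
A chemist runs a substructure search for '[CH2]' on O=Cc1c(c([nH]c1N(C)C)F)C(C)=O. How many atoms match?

The query [CH2] means: aliphatic carbon with exactly two hydrogens.
Check the 14 heavy atoms by environment: 1× n (aromatic, H1) → no; 4× c (aromatic, H0) → no; 1× F (H0) → no; 1× N (H0) → no; 3× C (H3) → no; 1× C (H0) → no; 2× O (H0) → no; 1× C (H1) → no.
No environment satisfies the query, so 0 matching atoms.

0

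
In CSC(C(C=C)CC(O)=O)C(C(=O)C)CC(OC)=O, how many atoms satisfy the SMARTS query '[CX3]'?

5

Check the 19 heavy atoms by environment: 8× C (X4) → no; 5× C (X3) → match; 3× O (X1) → no; 1× S (X2) → no; 2× O (X2) → no.
That gives 5 matching atoms.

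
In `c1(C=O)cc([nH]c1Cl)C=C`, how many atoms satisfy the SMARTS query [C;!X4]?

3

The query [C;!X4] means: aliphatic carbon that does not have four total connections.
Check the 10 heavy atoms by environment: 1× n (aromatic, X3) → no; 4× c (aromatic, X3) → no; 3× C (X3) → match; 1× Cl (X1) → no; 1× O (X1) → no.
That gives 3 matching atoms.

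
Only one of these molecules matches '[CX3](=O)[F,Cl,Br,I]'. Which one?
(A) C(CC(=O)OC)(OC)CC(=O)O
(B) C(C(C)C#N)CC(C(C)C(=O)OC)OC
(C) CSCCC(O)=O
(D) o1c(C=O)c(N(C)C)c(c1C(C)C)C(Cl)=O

D

[CX3](=O)[F,Cl,Br,I] describes a carbonyl carbon bonded to a halogen (an acyl halide).
(A) has a methyl-ester group (-C(=O)OCH3) but the carbonyl is bonded to -O-C, not to a halogen.
(B) has a methyl-ester group (-C(=O)OCH3) but the carbonyl is bonded to -O-C, not to a halogen.
(C) has a carboxylic acid group (-C(=O)OH) but the carbonyl is bonded to -OH, not to a halogen.
(D) contains an acyl chloride (-C(=O)Cl), which satisfies every atom and bond constraint.
So the answer is (D).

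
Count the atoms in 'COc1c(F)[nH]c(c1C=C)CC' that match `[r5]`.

The query [r5] means: r5 matches atoms in a five-membered ring.
Check the 12 heavy atoms by environment: 1× n (aromatic, in 5-ring) → match; 4× c (aromatic, in 5-ring) → match; 1× F (acyclic) → no; 1× O (acyclic) → no; 5× C (acyclic) → no.
Summing the matching environments: 1 + 4 = 5 matching atoms.

5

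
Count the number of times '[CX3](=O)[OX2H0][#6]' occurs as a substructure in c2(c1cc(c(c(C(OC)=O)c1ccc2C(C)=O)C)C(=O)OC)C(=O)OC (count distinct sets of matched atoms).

3

[CX3](=O)[OX2H0][#6] is the SMARTS for an ester: a carbonyl carbon bonded to an oxygen that is itself bonded to carbon (no H on that O).
The molecule carries 3 separate instances of a methyl-ester group (-C(=O)OCH3) meeting every constraint; each maps to a distinct set of atoms, giving 3 matches.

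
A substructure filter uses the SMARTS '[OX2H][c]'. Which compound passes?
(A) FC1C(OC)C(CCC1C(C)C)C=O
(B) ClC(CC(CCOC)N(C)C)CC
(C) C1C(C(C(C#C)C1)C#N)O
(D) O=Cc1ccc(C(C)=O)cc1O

[OX2H][c] describes a hydroxyl oxygen attached to an aromatic carbon (a phenol).
(A) has a methoxy ether (-OCH3) but the oxygen has H0, not H1.
(B) has a methoxy ether (-OCH3) but the oxygen has H0, not H1.
(C) has a hydroxyl group (-OH) but the -OH is on an aliphatic carbon, not an aromatic c.
(D) contains a hydroxyl group (-OH), which satisfies every atom and bond constraint.
So the answer is (D).

D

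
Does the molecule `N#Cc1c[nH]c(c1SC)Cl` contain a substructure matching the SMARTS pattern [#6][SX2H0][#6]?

Yes

The pattern [#6][SX2H0][#6] describes an aliphatic sulfur bridging two carbons with no H on the sulfur — a thioether.
The molecule carries a methylthio ether (-SCH3), whose atoms satisfy every constraint of the query, so the pattern matches.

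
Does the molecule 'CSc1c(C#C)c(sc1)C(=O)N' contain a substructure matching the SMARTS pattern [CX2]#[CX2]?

The pattern [CX2]#[CX2] describes a carbon-carbon triple bond — an alkyne.
The molecule carries an ethynyl group (-C#CH), whose atoms satisfy every constraint of the query, so the pattern matches.

Yes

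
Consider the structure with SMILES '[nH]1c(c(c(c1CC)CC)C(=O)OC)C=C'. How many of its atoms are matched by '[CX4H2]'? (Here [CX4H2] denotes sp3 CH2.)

2

The query [CX4H2] means: sp3 carbon (X4) with exactly two hydrogens.
Check the 15 heavy atoms by environment: 1× n (aromatic, H1, X3) → no; 4× c (aromatic, H0, X3) → no; 1× C (H0, X3) → no; 1× O (H0, X1) → no; 1× O (H0, X2) → no; 3× C (H3, X4) → no; 2× C (H2, X4) → match; 1× C (H1, X3) → no; 1× C (H2, X3) → no.
That gives 2 matching atoms.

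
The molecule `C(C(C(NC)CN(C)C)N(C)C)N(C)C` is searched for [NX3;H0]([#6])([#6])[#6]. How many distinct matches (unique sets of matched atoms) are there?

[NX3;H0]([#6])([#6])[#6] is the SMARTS for a tertiary amine: a trivalent nitrogen with no H, bonded to three carbons.
The molecule carries 3 separate instances of a dimethylamino group (-N(CH3)2) meeting every constraint; each maps to a distinct set of atoms, giving 3 matches.

3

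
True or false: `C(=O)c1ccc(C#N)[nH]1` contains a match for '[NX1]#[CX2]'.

The pattern [NX1]#[CX2] describes a nitrogen triple-bonded to a two-connected carbon — a nitrile.
The molecule carries a nitrile (-C#N), whose atoms satisfy every constraint of the query, so the pattern matches.

True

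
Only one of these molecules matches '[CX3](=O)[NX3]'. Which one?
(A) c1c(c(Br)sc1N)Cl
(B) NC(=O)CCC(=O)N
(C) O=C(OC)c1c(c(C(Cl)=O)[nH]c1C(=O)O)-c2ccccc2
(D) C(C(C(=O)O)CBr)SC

[CX3](=O)[NX3] describes a carbonyl carbon bonded to a trivalent nitrogen (an amide).
(A) has a primary amino group (-NH2) but the -NH2 is not attached to a carbonyl carbon.
(B) contains a primary amide (-C(=O)NH2), which satisfies every atom and bond constraint.
(C) has a carboxylic acid group (-C(=O)OH) but the carbonyl is bonded to O, not to an NX3 nitrogen.
(D) has a carboxylic acid group (-C(=O)OH) but the carbonyl is bonded to O, not to an NX3 nitrogen.
So the answer is (B).

B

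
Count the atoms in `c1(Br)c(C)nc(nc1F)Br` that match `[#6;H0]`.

4

The query [#6;H0] means: any carbon with no attached hydrogen.
Check the 10 heavy atoms by environment: 2× n (aromatic, H0) → no; 4× c (aromatic, H0) → match; 2× Br (H0) → no; 1× F (H0) → no; 1× C (H3) → no.
That gives 4 matching atoms.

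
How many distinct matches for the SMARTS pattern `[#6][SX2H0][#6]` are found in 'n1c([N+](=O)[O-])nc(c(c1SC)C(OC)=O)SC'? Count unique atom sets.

[#6][SX2H0][#6] is the SMARTS for a thioether: an aliphatic sulfur bridging two carbons with no H on the sulfur.
The molecule carries 2 separate instances of a methylthio ether (-SCH3) meeting every constraint; each maps to a distinct set of atoms, giving 2 matches.

2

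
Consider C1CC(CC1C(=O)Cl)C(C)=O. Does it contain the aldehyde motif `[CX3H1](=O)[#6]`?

No

The pattern [CX3H1](=O)[#6] describes an sp2 carbon with one H, double-bonded to O and single-bonded to carbon — an aldehyde.
The closest candidate here is an acetyl/ketone group (-C(=O)CH3), but the carbonyl carbon has H0 (two carbon neighbours), not H1. No other fragment satisfies the full query, so there is no match.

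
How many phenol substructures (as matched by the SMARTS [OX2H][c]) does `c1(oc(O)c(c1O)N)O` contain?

3

[OX2H][c] is the SMARTS for a phenol: a hydroxyl oxygen attached to an aromatic carbon.
The molecule carries 3 separate instances of a hydroxyl group (-OH) meeting every constraint; each maps to a distinct set of atoms, giving 3 matches.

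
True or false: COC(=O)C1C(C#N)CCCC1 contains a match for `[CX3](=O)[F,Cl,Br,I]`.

False

The pattern [CX3](=O)[F,Cl,Br,I] describes a carbonyl carbon bonded to a halogen — an acyl halide.
The closest candidate here is a methyl-ester group (-C(=O)OCH3), but the carbonyl is bonded to -O-C, not to a halogen. No other fragment satisfies the full query, so there is no match.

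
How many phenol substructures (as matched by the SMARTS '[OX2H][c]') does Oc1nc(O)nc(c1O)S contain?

[OX2H][c] is the SMARTS for a phenol: a hydroxyl oxygen attached to an aromatic carbon.
The molecule carries 3 separate instances of a hydroxyl group (-OH) meeting every constraint; each maps to a distinct set of atoms, giving 3 matches.

3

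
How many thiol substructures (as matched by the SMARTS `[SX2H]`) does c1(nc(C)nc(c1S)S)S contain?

[SX2H] is the SMARTS for a thiol: an aliphatic sulfur with two connections, one being H.
The molecule carries 3 separate instances of a thiol (-SH) meeting every constraint; each maps to a distinct set of atoms, giving 3 matches.

3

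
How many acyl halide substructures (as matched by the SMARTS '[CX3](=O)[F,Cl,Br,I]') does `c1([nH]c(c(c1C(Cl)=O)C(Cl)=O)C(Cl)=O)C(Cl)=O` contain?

4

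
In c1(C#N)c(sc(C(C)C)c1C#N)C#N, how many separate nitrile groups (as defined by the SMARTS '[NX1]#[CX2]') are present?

3

[NX1]#[CX2] is the SMARTS for a nitrile: a nitrogen triple-bonded to a two-connected carbon.
The molecule carries 3 separate instances of a nitrile (-C#N) meeting every constraint; each maps to a distinct set of atoms, giving 3 matches.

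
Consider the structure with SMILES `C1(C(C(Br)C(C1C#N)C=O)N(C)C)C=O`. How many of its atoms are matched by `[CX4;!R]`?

2

Check the 15 heavy atoms by environment: 5× C (X4, in 5-ring) → no; 2× C (X3, acyclic) → no; 2× O (X1, acyclic) → no; 1× Br (X1, acyclic) → no; 1× N (X3, acyclic) → no; 2× C (X4, acyclic) → match; 1× C (X2, acyclic) → no; 1× N (X1, acyclic) → no.
That gives 2 matching atoms.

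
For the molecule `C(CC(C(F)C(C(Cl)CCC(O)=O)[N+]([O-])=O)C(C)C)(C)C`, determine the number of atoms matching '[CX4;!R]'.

13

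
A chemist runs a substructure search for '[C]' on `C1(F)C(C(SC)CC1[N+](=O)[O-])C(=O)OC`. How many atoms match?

Check the 15 heavy atoms by environment: 8× C → match; 1× F → no; 1× S → no; 3× O → no; 1× N (charge +1) → no; 1× O (charge -1) → no.
That gives 8 matching atoms.

8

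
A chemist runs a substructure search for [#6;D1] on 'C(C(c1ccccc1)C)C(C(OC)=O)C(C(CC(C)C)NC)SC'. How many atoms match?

6

The query [#6;D1] means: carbon bonded to exactly one heavy atom.
Check the 24 heavy atoms by environment: 2× C (D2) → no; 6× C (D3) → no; 6× C (D1) → match; 1× S (D2) → no; 1× c (aromatic, D3) → no; 5× c (aromatic, D2) → no; 1× O (D1) → no; 1× O (D2) → no; 1× N (D2) → no.
That gives 6 matching atoms.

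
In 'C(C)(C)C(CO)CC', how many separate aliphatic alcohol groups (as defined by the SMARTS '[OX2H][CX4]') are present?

[OX2H][CX4] is the SMARTS for an aliphatic alcohol: a hydroxyl oxygen bound to an sp3 (X4) carbon.
Exactly one fragment in the molecule meets all constraints, giving 1 match.

1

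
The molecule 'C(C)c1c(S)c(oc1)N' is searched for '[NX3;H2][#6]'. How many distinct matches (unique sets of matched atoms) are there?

[NX3;H2][#6] is the SMARTS for a primary amine: a trivalent nitrogen with two H attached to carbon.
Exactly one fragment in the molecule meets all constraints, giving 1 match.

1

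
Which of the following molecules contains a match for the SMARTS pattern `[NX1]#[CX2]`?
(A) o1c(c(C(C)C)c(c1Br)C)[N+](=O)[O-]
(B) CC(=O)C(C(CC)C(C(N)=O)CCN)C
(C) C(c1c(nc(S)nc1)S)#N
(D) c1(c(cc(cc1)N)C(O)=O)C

[NX1]#[CX2] describes a nitrogen triple-bonded to a two-connected carbon (a nitrile).
(A) has a nitro group (-[N+](=O)[O-]) but there is no C#N triple bond.
(B) has a primary amide (-C(=O)NH2) but the nitrogen is NX3, not NX1.
(C) contains a nitrile (-C#N), which satisfies every atom and bond constraint.
(D) has a primary amino group (-NH2) but the nitrogen is NX3 (three connections), not NX1 triple-bonded.
So the answer is (C).

C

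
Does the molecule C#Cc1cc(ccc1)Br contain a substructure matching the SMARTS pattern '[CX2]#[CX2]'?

Yes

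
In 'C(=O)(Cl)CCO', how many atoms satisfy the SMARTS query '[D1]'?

Check the 6 heavy atoms by environment: 2× C (D2) → no; 2× O (D1) → match; 1× C (D3) → no; 1× Cl (D1) → match.
Summing the matching environments: 2 + 1 = 3 matching atoms.

3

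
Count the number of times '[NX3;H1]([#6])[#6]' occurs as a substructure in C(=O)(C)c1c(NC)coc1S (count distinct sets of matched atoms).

1

[NX3;H1]([#6])[#6] is the SMARTS for a secondary amine: a trivalent nitrogen with one H, bonded to two carbons.
Exactly one fragment in the molecule meets all constraints, giving 1 match.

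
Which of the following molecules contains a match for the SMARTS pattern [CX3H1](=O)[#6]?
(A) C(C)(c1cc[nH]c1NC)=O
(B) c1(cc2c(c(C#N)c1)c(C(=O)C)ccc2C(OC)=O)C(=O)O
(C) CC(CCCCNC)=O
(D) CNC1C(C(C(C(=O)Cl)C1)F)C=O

D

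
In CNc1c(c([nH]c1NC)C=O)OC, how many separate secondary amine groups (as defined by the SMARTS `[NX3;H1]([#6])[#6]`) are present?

2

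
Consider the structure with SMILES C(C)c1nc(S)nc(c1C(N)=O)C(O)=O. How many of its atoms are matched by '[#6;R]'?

4

The query [#6;R] means: carbon that is part of a ring.
Check the 15 heavy atoms by environment: 2× n (aromatic, in 6-ring) → no; 4× c (aromatic, in 6-ring) → match; 4× C (acyclic) → no; 3× O (acyclic) → no; 1× N (acyclic) → no; 1× S (acyclic) → no.
That gives 4 matching atoms.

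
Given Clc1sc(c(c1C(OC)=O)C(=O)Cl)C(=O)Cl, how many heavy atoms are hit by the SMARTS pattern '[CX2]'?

0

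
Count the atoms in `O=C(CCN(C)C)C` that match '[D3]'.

2

The query [D3] means: atom with exactly three heavy-atom neighbours.
Check the 8 heavy atoms by environment: 2× C (D2) → no; 1× N (D3) → match; 3× C (D1) → no; 1× C (D3) → match; 1× O (D1) → no.
Summing the matching environments: 1 + 1 = 2 matching atoms.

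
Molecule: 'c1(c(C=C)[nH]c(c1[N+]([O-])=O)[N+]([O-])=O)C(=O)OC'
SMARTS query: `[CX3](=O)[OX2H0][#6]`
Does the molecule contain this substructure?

Yes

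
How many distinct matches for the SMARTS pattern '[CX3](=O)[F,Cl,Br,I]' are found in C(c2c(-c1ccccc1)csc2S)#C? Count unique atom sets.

0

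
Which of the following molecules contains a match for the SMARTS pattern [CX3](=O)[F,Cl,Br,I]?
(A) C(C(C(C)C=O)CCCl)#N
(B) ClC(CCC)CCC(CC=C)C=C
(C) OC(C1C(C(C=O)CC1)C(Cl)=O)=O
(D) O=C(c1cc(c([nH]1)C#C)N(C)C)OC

[CX3](=O)[F,Cl,Br,I] describes a carbonyl carbon bonded to a halogen (an acyl halide).
(A) has a chloro substituent but the Cl is not on a carbonyl carbon.
(B) has a chloro substituent but the Cl is not on a carbonyl carbon.
(C) contains an acyl chloride (-C(=O)Cl), which satisfies every atom and bond constraint.
(D) has a methyl-ester group (-C(=O)OCH3) but the carbonyl is bonded to -O-C, not to a halogen.
So the answer is (C).

C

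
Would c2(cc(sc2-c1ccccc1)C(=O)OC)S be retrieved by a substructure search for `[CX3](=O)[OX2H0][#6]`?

The pattern [CX3](=O)[OX2H0][#6] describes a carbonyl carbon bonded to an oxygen that is itself bonded to carbon (no H on that O) — an ester.
The molecule carries a methyl-ester group (-C(=O)OCH3), whose atoms satisfy every constraint of the query, so the pattern matches.

Yes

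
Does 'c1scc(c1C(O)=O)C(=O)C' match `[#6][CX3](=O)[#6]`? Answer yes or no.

The pattern [#6][CX3](=O)[#6] describes a carbonyl carbon (no H) flanked by two carbons — a ketone.
The molecule carries an acetyl/ketone group (-C(=O)CH3), whose atoms satisfy every constraint of the query, so the pattern matches.

Yes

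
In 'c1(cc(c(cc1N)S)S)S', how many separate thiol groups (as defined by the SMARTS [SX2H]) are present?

[SX2H] is the SMARTS for a thiol: an aliphatic sulfur with two connections, one being H.
The molecule carries 3 separate instances of a thiol (-SH) meeting every constraint; each maps to a distinct set of atoms, giving 3 matches.

3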